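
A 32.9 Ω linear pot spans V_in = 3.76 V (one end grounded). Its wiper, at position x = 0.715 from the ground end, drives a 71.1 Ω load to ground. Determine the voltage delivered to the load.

Split the track: R_lower = x·R_p = 23.52 Ω, R_upper = (1−x)·R_p = 9.377 Ω.
Lower segment in parallel with the load: 23.52 ‖ 71.1 = 17.68 Ω.
Then V_out = V_in · 17.68/(9.377 + 17.68) = 2.457 V.
(Unloaded: V_out = x·V_in = 2.69 V.)

V_out ≈ 2.46 V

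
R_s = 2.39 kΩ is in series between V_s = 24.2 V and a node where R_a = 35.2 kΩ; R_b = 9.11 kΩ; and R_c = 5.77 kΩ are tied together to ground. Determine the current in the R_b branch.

Equivalent of the parallel group: R_p = 3.210 kΩ.
Node voltage V_A = V_s · R_p/(R_s + R_p) = 24.2 × 0.5732 = 13.87 V.
Branch current I = V_A/R_b = 13.87/9.11 = 1.523 mA.

I ≈ 1.52 mA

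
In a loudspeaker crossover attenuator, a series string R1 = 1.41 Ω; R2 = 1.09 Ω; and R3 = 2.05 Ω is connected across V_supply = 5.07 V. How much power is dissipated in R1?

The common current is I = 5.07/4.550 = 1.114 A.
P(R1) = I²·R1 = (1.114)² × 1.41 = 1.751 W.

P ≈ 1.75 W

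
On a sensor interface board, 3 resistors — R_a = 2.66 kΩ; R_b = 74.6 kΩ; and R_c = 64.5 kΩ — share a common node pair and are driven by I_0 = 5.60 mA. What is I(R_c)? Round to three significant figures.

I ≈ 0.214 mA

Total conductance ΣG = 1/2.66 + 1/74.6 + 1/64.5 = 0.4048 (units of 1/kΩ).
By the current-divider rule, I = I_0 · G_k/ΣG = 5.60 × 0.03830 = 0.2145 mA.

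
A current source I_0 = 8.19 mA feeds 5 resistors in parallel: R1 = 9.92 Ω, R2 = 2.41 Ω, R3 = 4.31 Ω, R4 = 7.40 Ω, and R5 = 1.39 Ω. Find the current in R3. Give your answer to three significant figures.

I ≈ 1.19 mA

ΣG = 1/9.92 + 1/2.41 + 1/4.31 + 1/7.40 + 1/1.39 = 1.602.
R3 takes the fraction G_k/ΣG = 0.2320/1.602 = 0.1448, so I = 8.19 × 0.1448 = 1.186 mA.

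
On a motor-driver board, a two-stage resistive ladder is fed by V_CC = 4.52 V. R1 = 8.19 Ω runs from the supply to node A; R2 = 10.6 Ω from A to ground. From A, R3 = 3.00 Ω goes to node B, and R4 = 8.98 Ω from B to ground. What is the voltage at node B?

V_B ≈ 1.38 V

Looking into the second stage from A: R3 + R4 = 11.98 Ω appears in parallel with R2.
Effective lower resistance at A: R2 ‖ 11.98 = 5.624 Ω.
First divider: V_A = V_CC · 5.624/(8.19 + 5.624) = 1.840 V.
Then the unloaded second divider: V_B = V_A × R4/(R3+R4) = 1.840 × 0.7496 = 1.379 V.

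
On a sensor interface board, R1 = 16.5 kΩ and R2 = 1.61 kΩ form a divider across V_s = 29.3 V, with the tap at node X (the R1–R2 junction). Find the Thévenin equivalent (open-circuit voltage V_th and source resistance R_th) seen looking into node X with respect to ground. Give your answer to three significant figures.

V_th ≈ 2.60 V, R_th ≈ 1.47 kΩ

V_th is the unloaded tap voltage: V_s · R2/(R1+R2) = 29.3 × 0.08890 = 2.605 V.
Looking into X with the source shorted: R_th = R1·R2/(R1+R2) = 16.50 × 1.61/18.11 = 1.467 kΩ.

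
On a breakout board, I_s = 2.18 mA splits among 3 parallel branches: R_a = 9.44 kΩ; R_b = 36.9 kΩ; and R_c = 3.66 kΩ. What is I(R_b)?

I ≈ 0.145 mA

Conductances: ΣG = 1/9.44 + 1/36.9 + 1/3.66 = 0.4063 (1/kΩ).
Current divider: I(R_b) = I_s · G_k/ΣG = 2.18 × (0.02710/0.4063) = 2.18 × 0.06671 = 0.1454 mA.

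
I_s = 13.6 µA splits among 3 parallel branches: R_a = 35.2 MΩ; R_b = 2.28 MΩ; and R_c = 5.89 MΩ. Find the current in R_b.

Conductances: ΣG = 1/35.2 + 1/2.28 + 1/5.89 = 0.6368 (1/MΩ).
By the current-divider rule, I = I_s · G_k/ΣG = 13.6 × 0.6888 = 9.367 µA.

I ≈ 9.37 µA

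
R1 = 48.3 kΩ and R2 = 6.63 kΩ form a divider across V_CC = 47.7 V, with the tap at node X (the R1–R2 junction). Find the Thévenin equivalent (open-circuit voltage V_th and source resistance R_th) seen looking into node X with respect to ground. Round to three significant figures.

Open-circuit (no load on X): V_th = V_CC · R2/(R1 + R2) = 47.7 × 6.63/(48.30 + 6.63) = 5.757 V.
With V_CC suppressed (replaced by a short), R_th = R1 ‖ R2 = (48.30 × 6.63)/(48.30 + 6.63) = 5.830 kΩ.

V_th ≈ 5.76 V, R_th ≈ 5.83 kΩ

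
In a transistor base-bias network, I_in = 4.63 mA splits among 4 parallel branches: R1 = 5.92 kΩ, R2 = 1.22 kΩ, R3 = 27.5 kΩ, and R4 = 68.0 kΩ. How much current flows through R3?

I ≈ 0.162 mA

ΣG = 1/5.92 + 1/1.22 + 1/27.5 + 1/68.0 = 1.040.
R3 takes the fraction G_k/ΣG = 0.03636/1.040 = 0.03498, so I = 4.63 × 0.03498 = 0.1619 mA.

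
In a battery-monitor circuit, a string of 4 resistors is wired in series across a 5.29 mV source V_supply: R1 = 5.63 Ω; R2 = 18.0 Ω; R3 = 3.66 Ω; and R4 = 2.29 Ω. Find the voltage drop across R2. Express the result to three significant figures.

V ≈ 3.22 mV

Total series resistance ΣR = 5.63 + 18.0 + 3.66 + 2.29 = 29.58 Ω.
V = V_supply · R/ΣR = 5.29 × 0.6085 = 3.219 mV.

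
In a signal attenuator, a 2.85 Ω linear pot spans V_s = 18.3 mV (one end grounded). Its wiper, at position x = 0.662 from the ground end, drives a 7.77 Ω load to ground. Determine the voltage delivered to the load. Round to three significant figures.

V_out ≈ 11.2 mV

Lower segment x·R_p = 1.887 Ω; upper segment (1−x)·R_p = 0.9633 Ω.
(x·R_p) ‖ R_L = 1.518 Ω.
V_out = 18.3 × 1.518/(0.9633 + 1.518) = 11.20 mV.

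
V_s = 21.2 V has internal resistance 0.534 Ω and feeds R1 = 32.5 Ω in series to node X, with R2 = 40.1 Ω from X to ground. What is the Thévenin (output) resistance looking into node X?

R1' = 0.534 + 32.5 = 33.03 Ω (source resistance + R1).
With V_s suppressed (replaced by a short), R_th = R1' ‖ R2 = (33.03 × 40.1)/(33.03 + 40.1) = 18.11 Ω.

R_th ≈ 18.1 Ω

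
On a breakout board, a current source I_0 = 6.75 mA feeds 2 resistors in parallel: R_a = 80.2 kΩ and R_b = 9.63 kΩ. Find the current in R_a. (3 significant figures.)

I ≈ 0.724 mA

For two parallel branches, I_k = I_0 · (other R)/(sum of R).
I(R_a) = 6.75 × 9.63/(80.2 + 9.63) = 6.75 × 0.1072 = 0.7236 mA.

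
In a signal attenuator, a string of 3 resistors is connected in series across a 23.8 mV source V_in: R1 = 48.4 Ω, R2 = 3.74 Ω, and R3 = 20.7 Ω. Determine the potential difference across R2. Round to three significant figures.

Series total: ΣR = 48.4 + 3.74 + 20.7 = 72.84 Ω.
Voltage divider: V = V_in · (3.740 / 72.84) = 23.8 × 0.05135 = 1.222 mV.

V ≈ 1.22 mV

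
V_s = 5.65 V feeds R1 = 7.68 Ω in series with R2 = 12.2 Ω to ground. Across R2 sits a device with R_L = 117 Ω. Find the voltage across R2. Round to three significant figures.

First combine the lower leg with the load: R2 ‖ R_L = 11.05 Ω.
Now apply the divider: V_out = 5.65 × 0.5899 = 3.333 V.

V_out ≈ 3.33 V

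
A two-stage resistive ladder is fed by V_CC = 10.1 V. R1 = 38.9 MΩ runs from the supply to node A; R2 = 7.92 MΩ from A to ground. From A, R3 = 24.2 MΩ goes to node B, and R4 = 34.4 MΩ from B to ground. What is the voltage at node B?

V_B ≈ 0.902 V

Node A sees R2 in parallel with the series input of stage 2, R3 + R4 = 58.60 MΩ.
R2 ‖ (R3+R4) = 6.977 MΩ.
V_A = 10.1 × 6.977/(38.9 + 6.977) = 1.536 V.
Stage 2 is unloaded, so V_B = V_A · R4/(R3+R4) = 1.536 × 34.4/58.60 = 0.9017 V.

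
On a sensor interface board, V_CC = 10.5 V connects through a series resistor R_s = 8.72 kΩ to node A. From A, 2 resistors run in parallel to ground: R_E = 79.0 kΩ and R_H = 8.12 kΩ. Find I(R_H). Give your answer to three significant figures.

Combine the parallel branches: R_p = (1/79.0 + 1/8.12)⁻¹ = 7.363 kΩ.
Node voltage V_A = V_CC · R_p/(R_s + R_p) = 10.5 × 0.4578 = 4.807 V.
I(R_H) = V_A / R_H = 4.807/8.12 = 0.5920 mA.

I ≈ 0.592 mA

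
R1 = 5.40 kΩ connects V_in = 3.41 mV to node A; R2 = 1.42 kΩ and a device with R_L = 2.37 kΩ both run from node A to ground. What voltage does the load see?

R2 ‖ R_L = (1.42 × 2.37)/(1.42 + 2.37) = 0.8880 kΩ.
Now apply the divider: V_out = 3.41 × 0.1412 = 0.4816 mV.
(Unloaded it would be 0.710 mV; the load pulls it down.)

V_out ≈ 0.482 mV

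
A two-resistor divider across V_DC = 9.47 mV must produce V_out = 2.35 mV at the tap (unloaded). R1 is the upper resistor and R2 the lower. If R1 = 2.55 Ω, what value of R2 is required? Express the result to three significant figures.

The divider ratio is R2/(R1+R2) = 2.35/9.47 = 0.2482.
Rearranging, R2 = R1·k/(1−k) = 2.55 × 0.3301 = 0.8416 Ω.

R2 ≈ 0.842 Ω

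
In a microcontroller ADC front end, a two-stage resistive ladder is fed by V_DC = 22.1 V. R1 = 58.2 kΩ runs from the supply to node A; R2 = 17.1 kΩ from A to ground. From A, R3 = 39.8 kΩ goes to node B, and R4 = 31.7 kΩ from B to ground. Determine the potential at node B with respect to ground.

V_B ≈ 1.88 V

Node A sees R2 in parallel with the series input of stage 2, R3 + R4 = 71.50 kΩ.
Effective lower resistance at A: R2 ‖ 71.50 = 13.80 kΩ.
V_A = 22.1 × 13.80/(58.2 + 13.80) = 4.236 V.
V_B = V_A × 0.4434 = 1.878 V.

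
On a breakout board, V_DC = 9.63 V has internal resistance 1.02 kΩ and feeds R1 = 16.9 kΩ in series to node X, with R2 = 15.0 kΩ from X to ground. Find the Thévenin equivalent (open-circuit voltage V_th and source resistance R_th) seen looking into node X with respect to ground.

R1' = 1.02 + 16.9 = 17.92 kΩ (source resistance + R1).
V_th is the unloaded tap voltage: V_DC · R2/(R1'+R2) = 9.63 × 0.4557 = 4.388 V.
With V_DC suppressed (replaced by a short), R_th = R1' ‖ R2 = (17.92 × 15.0)/(17.92 + 15.0) = 8.165 kΩ.

V_th ≈ 4.39 V, R_th ≈ 8.17 kΩ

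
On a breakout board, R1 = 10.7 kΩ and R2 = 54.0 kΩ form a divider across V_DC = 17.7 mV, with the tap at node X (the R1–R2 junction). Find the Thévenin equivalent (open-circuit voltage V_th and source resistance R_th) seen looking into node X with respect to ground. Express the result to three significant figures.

V_th ≈ 14.8 mV, R_th ≈ 8.93 kΩ

Open-circuit (no load on X): V_th = V_DC · R2/(R1 + R2) = 17.7 × 54.0/(10.70 + 54.0) = 14.77 mV.
Looking into X with the source shorted: R_th = R1·R2/(R1+R2) = 10.70 × 54.0/64.70 = 8.930 kΩ.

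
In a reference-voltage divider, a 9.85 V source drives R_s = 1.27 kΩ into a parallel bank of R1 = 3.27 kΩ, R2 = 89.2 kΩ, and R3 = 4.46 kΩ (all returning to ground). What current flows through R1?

Parallel bank: R_p = 1/(1/3.27 + 1/89.2 + 1/4.46) = 1.848 kΩ.
Node voltage V_A = V_in · R_p/(R_s + R_p) = 9.85 × 0.5926 = 5.837 V.
I(R1) = V_A / R1 = 5.837/3.27 = 1.785 mA.

I ≈ 1.79 mA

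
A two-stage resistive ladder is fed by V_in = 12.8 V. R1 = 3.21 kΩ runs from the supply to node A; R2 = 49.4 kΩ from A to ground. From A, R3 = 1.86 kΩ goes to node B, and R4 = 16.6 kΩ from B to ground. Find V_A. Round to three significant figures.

Node A sees R2 in parallel with the series input of stage 2, R3 + R4 = 18.46 kΩ.
Effective lower resistance at A: R2 ‖ 18.46 = 13.44 kΩ.
So V_A = 12.8 × 0.8072 = 10.33 V.

V_A ≈ 10.3 V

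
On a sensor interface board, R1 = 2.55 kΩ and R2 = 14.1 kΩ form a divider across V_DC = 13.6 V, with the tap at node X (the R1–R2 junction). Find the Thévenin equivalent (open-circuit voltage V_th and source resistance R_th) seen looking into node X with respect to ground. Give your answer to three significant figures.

V_th is the unloaded tap voltage: V_DC · R2/(R1+R2) = 13.6 × 0.8468 = 11.52 V.
Looking into X with the source shorted: R_th = R1·R2/(R1+R2) = 2.550 × 14.1/16.65 = 2.159 kΩ.

V_th ≈ 11.5 V, R_th ≈ 2.16 kΩ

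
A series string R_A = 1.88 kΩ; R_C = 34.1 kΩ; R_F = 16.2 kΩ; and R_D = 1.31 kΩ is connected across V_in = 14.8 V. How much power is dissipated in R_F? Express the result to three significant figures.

P ≈ 1.24 mW

The common current is I = 14.8/53.49 = 0.2767 mA.
P = I²R = 0.07656 × 16.2 = 1.240 mW.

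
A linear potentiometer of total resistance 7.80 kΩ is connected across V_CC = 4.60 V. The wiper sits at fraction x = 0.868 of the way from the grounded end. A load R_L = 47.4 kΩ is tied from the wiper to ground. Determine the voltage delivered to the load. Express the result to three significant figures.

The pot divides into 1.030 kΩ above the wiper and 6.770 kΩ below.
Lower segment in parallel with the load: 6.770 ‖ 47.4 = 5.924 kΩ.
Loaded-divider output: V_out = 4.60 × 0.8519 = 3.919 V.
(Unloaded: V_out = x·V_CC = 3.99 V.)

V_out ≈ 3.92 V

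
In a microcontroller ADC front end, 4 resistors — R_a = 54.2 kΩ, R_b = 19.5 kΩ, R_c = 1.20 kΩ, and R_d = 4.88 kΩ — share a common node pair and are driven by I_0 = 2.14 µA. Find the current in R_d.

I ≈ 0.396 µA

ΣG = 1/54.2 + 1/19.5 + 1/1.20 + 1/4.88 = 1.108.
R_d takes the fraction G_k/ΣG = 0.2049/1.108 = 0.1849, so I = 2.14 × 0.1849 = 0.3958 µA.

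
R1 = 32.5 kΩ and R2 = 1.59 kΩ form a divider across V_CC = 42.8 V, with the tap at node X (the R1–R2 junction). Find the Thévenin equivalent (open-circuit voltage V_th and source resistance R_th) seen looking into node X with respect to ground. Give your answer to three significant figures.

With X open, the divider is unloaded: V_th = 42.8 × 1.59/34.09 = 1.996 V.
With V_CC suppressed (replaced by a short), R_th = R1 ‖ R2 = (32.50 × 1.59)/(32.50 + 1.59) = 1.516 kΩ.

V_th ≈ 2.00 V, R_th ≈ 1.52 kΩ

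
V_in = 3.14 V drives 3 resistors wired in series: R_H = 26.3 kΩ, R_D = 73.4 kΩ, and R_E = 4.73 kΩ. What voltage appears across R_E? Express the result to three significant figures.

V ≈ 0.142 V

ΣR = 26.3 + 73.4 + 4.73 = 104.4 kΩ.
Voltage divider: V = V_in · (4.730 / 104.4) = 3.14 × 0.04529 = 0.1422 V.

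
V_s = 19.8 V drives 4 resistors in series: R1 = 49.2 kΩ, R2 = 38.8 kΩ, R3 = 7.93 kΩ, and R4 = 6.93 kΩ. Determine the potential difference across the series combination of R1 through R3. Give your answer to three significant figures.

V ≈ 18.5 V

ΣR = 49.2 + 38.8 + 7.93 + 6.93 = 102.9 kΩ.
R_{R1..R3} = 49.2 + 38.8 + 7.93 = 95.93 kΩ.
Voltage divider: V = V_s · (95.93 / 102.9) = 19.8 × 0.9326 = 18.47 V.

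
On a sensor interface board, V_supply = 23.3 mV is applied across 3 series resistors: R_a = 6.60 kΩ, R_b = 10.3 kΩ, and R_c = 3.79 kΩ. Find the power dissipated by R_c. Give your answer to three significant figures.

The common current is I = 23.3/20.69 = 1.126 µA.
P = I²R = 1.268 × 3.79 = 4.807 nW.

P ≈ 4.81 nW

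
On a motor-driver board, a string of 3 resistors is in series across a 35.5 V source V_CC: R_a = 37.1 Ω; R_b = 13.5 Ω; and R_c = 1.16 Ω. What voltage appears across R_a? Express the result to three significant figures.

V ≈ 25.4 V

Series total: ΣR = 37.1 + 13.5 + 1.16 = 51.76 Ω.
V = V_CC · R/ΣR = 35.5 × 0.7168 = 25.45 V.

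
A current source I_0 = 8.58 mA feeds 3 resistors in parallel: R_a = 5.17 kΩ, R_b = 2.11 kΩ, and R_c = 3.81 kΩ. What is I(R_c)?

I ≈ 2.42 mA

Total conductance ΣG = 1/5.17 + 1/2.11 + 1/3.81 = 0.9298 (units of 1/kΩ).
R_c takes the fraction G_k/ΣG = 0.2625/0.9298 = 0.2823, so I = 8.58 × 0.2823 = 2.422 mA.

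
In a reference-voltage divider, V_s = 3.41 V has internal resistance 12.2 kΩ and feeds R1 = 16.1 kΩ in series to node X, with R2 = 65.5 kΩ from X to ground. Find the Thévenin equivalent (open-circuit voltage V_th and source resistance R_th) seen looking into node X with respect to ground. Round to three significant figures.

V_th ≈ 2.38 V, R_th ≈ 19.8 kΩ

R1' = 12.2 + 16.1 = 28.30 kΩ (source resistance + R1).
With X open, the divider is unloaded: V_th = 3.41 × 65.5/93.80 = 2.381 V.
Looking into X with the source shorted: R_th = R1'·R2/(R1'+R2) = 28.30 × 65.5/93.80 = 19.76 kΩ.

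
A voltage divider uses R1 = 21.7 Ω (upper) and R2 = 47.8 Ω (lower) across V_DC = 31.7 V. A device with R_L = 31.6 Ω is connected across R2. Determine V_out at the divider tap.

V_out ≈ 14.8 V

The load sits in parallel with R2, giving an effective lower resistance R2' = R2·R_L/(R2+R_L) = 19.02 Ω.
Then V_out = V_DC · R2'/(R1 + R2') = 31.7 × 19.02/40.72 = 14.81 V.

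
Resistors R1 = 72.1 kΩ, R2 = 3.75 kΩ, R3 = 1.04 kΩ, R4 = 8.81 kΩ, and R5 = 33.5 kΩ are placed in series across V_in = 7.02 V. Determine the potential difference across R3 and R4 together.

ΣR = 72.1 + 3.75 + 1.04 + 8.81 + 33.5 = 119.2 kΩ.
R_{R3..R4} = 1.04 + 8.81 = 9.850 kΩ.
V = V_in · R/ΣR = 7.02 × 0.08263 = 0.5801 V.

V ≈ 0.580 V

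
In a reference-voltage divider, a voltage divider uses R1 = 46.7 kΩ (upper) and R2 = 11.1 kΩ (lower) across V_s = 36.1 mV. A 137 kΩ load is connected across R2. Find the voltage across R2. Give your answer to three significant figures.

R2 ‖ R_L = (11.1 × 137)/(11.1 + 137) = 10.27 kΩ.
Now apply the divider: V_out = 36.1 × 0.1802 = 6.507 mV.

V_out ≈ 6.51 mV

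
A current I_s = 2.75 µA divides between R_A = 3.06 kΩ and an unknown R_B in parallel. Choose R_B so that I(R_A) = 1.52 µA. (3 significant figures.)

R_B ≈ 3.78 kΩ

Two-branch current divider: I_A = I_s · R_B/(R_A + R_B).
With f = 0.5527, R_B = R_A · f/(1−f) = 3.06 × 1.236 = 3.781 kΩ.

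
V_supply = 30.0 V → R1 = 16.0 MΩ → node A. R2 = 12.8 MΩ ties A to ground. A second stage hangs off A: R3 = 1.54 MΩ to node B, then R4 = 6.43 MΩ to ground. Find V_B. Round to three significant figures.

Node A sees R2 in parallel with the series input of stage 2, R3 + R4 = 7.970 MΩ.
R2 ‖ (R3+R4) = 4.912 MΩ.
V_A = 30.0 × 4.912/(16.0 + 4.912) = 7.046 V.
Stage 2 is unloaded, so V_B = V_A · R4/(R3+R4) = 7.046 × 6.43/7.970 = 5.685 V.

V_B ≈ 5.68 V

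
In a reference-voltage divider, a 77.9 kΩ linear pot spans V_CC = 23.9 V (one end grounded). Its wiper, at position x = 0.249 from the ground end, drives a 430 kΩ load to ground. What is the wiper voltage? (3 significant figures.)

Lower segment x·R_p = 19.40 kΩ; upper segment (1−x)·R_p = 58.50 kΩ.
R_L loads the lower segment: effective lower R = 18.56 kΩ.
Loaded-divider output: V_out = 23.9 × 0.2408 = 5.756 V.

V_out ≈ 5.76 V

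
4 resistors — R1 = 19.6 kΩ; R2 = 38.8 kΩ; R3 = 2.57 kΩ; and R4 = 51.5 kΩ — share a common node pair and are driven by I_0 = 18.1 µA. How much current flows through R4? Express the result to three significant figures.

I ≈ 0.724 µA

Conductances: ΣG = 1/19.6 + 1/38.8 + 1/2.57 + 1/51.5 = 0.4853 (1/kΩ).
Current divider: I(R4) = I_0 · G_k/ΣG = 18.1 × (0.01942/0.4853) = 18.1 × 0.04001 = 0.7242 µA.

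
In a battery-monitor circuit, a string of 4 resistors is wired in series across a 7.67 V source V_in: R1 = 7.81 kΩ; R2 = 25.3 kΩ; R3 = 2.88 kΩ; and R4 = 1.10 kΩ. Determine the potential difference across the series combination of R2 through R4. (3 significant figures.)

V ≈ 6.05 V

Total series resistance ΣR = 7.81 + 25.3 + 2.88 + 1.10 = 37.09 kΩ.
R_{R2..R4} = 25.3 + 2.88 + 1.10 = 29.28 kΩ.
By the voltage-divider rule, V = 7.67 × 29.28/37.09 = 6.055 V.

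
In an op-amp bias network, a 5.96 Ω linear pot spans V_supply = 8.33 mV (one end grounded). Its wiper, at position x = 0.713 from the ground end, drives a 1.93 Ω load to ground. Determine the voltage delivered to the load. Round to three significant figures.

V_out ≈ 3.64 mV

The pot divides into 1.711 Ω above the wiper and 4.249 Ω below.
R_L loads the lower segment: effective lower R = 1.327 Ω.
V_out = 8.33 × 1.327/(1.711 + 1.327) = 3.639 mV.
(Unloaded: V_out = x·V_supply = 5.94 mV.)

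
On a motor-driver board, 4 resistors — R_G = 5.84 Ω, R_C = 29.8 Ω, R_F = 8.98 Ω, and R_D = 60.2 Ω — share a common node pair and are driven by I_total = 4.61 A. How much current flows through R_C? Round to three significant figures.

Total conductance ΣG = 1/5.84 + 1/29.8 + 1/8.98 + 1/60.2 = 0.3328 (units of 1/Ω).
By the current-divider rule, I = I_total · G_k/ΣG = 4.61 × 0.1008 = 0.4649 A.

I ≈ 0.465 A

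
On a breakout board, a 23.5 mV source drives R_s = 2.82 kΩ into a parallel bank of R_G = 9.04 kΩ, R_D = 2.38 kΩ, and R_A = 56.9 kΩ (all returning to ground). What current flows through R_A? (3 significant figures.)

Combine the parallel branches: R_p = (1/9.04 + 1/2.38 + 1/56.9)⁻¹ = 1.824 kΩ.
V_A = 23.5 × 1.824/4.644 = 9.229 mV.
Branch current I = V_A/R_A = 9.229/56.9 = 0.1622 µA.

I ≈ 0.162 µA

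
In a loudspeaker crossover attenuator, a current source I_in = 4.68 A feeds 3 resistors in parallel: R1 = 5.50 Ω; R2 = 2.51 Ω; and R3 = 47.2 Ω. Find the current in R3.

I ≈ 0.165 A

Total conductance ΣG = 1/5.50 + 1/2.51 + 1/47.2 = 0.6014 (units of 1/Ω).
By the current-divider rule, I = I_in · G_k/ΣG = 4.68 × 0.03523 = 0.1649 A.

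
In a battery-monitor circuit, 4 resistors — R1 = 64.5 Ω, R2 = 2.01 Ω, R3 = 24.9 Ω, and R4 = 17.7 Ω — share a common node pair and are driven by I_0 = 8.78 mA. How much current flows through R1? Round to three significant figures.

I ≈ 0.223 mA

ΣG = 1/64.5 + 1/2.01 + 1/24.9 + 1/17.7 = 0.6097.
R1 takes the fraction G_k/ΣG = 0.01550/0.6097 = 0.02543, so I = 8.78 × 0.02543 = 0.2233 mA.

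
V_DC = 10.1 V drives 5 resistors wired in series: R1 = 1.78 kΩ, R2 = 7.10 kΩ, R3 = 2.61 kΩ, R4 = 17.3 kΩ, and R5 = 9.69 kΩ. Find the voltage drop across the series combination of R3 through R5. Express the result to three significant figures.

ΣR = 1.78 + 7.10 + 2.61 + 17.3 + 9.69 = 38.48 kΩ.
R_{R3..R5} = 2.61 + 17.3 + 9.69 = 29.60 kΩ.
By the voltage-divider rule, V = 10.1 × 29.60/38.48 = 7.769 V.

V ≈ 7.77 V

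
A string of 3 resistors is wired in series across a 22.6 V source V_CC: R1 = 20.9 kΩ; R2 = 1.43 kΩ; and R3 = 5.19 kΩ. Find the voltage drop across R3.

V ≈ 4.26 V

Series total: ΣR = 20.9 + 1.43 + 5.19 = 27.52 kΩ.
Voltage divider: V = V_CC · (5.190 / 27.52) = 22.6 × 0.1886 = 4.262 V.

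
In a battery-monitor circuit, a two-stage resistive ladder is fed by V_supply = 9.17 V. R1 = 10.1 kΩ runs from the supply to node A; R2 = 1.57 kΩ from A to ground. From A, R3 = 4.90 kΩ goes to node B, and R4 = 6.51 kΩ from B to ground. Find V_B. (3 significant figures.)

V_B ≈ 0.629 V

Node A sees R2 in parallel with the series input of stage 2, R3 + R4 = 11.41 kΩ.
R2 ‖ (R3+R4) = 1.380 kΩ.
First divider: V_A = V_supply · 1.380/(10.1 + 1.380) = 1.102 V.
V_B = V_A × 0.5706 = 0.6290 V.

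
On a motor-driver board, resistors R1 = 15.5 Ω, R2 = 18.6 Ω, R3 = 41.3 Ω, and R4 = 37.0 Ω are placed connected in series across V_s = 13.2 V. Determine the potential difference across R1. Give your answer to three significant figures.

ΣR = 15.5 + 18.6 + 41.3 + 37.0 = 112.4 Ω.
Voltage divider: V = V_s · (15.50 / 112.4) = 13.2 × 0.1379 = 1.820 V.

V ≈ 1.82 V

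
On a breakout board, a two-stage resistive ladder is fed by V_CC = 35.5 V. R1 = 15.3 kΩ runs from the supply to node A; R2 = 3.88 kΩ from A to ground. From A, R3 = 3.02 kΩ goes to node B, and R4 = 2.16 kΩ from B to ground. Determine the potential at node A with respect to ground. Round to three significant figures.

V_A ≈ 4.50 V

Looking into the second stage from A: R3 + R4 = 5.180 kΩ appears in parallel with R2.
Effective lower resistance at A: R2 ‖ 5.180 = 2.218 kΩ.
First divider: V_A = V_CC · 2.218/(15.3 + 2.218) = 4.495 V.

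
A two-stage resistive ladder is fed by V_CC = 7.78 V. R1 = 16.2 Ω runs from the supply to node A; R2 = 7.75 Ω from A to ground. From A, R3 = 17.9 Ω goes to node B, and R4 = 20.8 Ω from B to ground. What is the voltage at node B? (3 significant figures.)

The second stage (R3 + R4 = 38.70 Ω) loads node A in parallel with R2.
Effective lower resistance at A: R2 ‖ 38.70 = 6.457 Ω.
So V_A = 7.78 × 0.2850 = 2.217 V.
Then the unloaded second divider: V_B = V_A × R4/(R3+R4) = 2.217 × 0.5375 = 1.192 V.

V_B ≈ 1.19 V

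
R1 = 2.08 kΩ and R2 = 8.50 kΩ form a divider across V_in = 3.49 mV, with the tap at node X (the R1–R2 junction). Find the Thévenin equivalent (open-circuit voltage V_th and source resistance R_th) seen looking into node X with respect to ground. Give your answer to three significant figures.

With X open, the divider is unloaded: V_th = 3.49 × 8.50/10.58 = 2.804 mV.
Zeroing V_in shorts the top of R1 to ground, so R_th = R1 ‖ R2 = 1.671 kΩ.

V_th ≈ 2.80 mV, R_th ≈ 1.67 kΩ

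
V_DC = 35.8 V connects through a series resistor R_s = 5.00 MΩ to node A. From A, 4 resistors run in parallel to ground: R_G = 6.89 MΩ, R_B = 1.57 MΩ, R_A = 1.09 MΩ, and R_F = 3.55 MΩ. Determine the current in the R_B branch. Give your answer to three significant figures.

Parallel bank: R_p = 1/(1/6.89 + 1/1.57 + 1/1.09 + 1/3.55) = 0.5047 MΩ.
V_A = 35.8 × 0.5047/5.505 = 3.283 V.
Branch current I = V_A/R_B = 3.283/1.57 = 2.091 µA.
(Equivalently: I_total = 6.503 µA, then current-divider fraction G_k/ΣG = 0.3215.)

I ≈ 2.09 µA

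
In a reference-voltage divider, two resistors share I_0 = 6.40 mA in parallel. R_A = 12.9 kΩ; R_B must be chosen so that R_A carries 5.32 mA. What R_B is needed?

R_B ≈ 63.5 kΩ

Two-branch current divider: I_A = I_0 · R_B/(R_A + R_B).
5.32/6.40 = R_B/(R_A + R_B) → R_B = R_A · (0.8313)/(1 − 0.8313) = 12.9 × 4.926 = 63.54 kΩ.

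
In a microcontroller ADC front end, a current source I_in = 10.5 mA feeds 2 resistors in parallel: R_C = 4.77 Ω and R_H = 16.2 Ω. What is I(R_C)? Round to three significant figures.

I ≈ 8.11 mA

For two parallel branches, I_k = I_in · (other R)/(sum of R).
So I = 10.5 × 16.2/20.97 = 8.112 mA.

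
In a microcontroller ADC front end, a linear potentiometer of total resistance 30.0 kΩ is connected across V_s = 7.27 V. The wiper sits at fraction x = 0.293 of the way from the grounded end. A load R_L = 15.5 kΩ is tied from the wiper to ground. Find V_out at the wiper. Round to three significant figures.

Lower segment x·R_p = 8.790 kΩ; upper segment (1−x)·R_p = 21.21 kΩ.
Lower segment in parallel with the load: 8.790 ‖ 15.5 = 5.609 kΩ.
Then V_out = V_s · 5.609/(21.21 + 5.609) = 1.520 V.
(Unloaded: V_out = x·V_s = 2.13 V.)

V_out ≈ 1.52 V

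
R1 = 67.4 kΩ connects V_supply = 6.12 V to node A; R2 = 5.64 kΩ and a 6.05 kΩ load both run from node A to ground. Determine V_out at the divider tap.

V_out ≈ 0.254 V

The load sits in parallel with R2, giving an effective lower resistance R2' = R2·R_L/(R2+R_L) = 2.919 kΩ.
Now apply the divider: V_out = 6.12 × 0.04151 = 0.2540 V.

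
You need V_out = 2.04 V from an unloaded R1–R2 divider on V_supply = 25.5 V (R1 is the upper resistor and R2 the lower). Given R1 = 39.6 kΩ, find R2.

R2 ≈ 3.44 kΩ

V_out/V_supply = R2/(R1+R2) = 0.08000.
R2 = R1 · 0.08000/(1 − 0.08000) = 3.443 kΩ.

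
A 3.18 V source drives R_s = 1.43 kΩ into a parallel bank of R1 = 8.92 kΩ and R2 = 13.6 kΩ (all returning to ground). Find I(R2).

Combine the parallel branches: R_p = (1/8.92 + 1/13.6)⁻¹ = 5.387 kΩ.
V_A = 3.18 × 5.387/6.817 = 2.513 V.
I(R2) = V_A / R2 = 2.513/13.6 = 0.1848 mA.

I ≈ 0.185 mA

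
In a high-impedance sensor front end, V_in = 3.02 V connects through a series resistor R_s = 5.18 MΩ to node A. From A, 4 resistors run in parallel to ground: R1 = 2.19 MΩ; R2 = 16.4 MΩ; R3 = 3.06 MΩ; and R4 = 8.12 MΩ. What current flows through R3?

Combine the parallel branches: R_p = (1/2.19 + 1/16.4 + 1/3.06 + 1/8.12)⁻¹ = 1.034 MΩ.
V_A = 3.02 × 1.034/6.214 = 0.5023 V.
I(R3) = V_A / R3 = 0.5023/3.06 = 0.1642 µA.

I ≈ 0.164 µA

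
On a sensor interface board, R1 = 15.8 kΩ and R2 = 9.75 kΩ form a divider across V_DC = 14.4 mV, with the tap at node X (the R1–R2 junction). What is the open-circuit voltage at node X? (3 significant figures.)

V_th ≈ 5.50 mV

V_th is the unloaded tap voltage: V_DC · R2/(R1+R2) = 14.4 × 0.3816 = 5.495 mV.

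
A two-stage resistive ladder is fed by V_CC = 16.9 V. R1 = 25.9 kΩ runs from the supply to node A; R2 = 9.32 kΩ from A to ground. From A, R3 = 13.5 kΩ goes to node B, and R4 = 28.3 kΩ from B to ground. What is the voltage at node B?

Looking into the second stage from A: R3 + R4 = 41.80 kΩ appears in parallel with R2.
Effective lower resistance at A: R2 ‖ 41.80 = 7.621 kΩ.
First divider: V_A = V_CC · 7.621/(25.9 + 7.621) = 3.842 V.
V_B = V_A × 0.6770 = 2.601 V.

V_B ≈ 2.60 V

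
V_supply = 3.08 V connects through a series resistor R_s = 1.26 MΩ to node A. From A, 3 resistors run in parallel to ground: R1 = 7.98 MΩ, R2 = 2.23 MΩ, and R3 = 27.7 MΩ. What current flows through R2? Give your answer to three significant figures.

I ≈ 0.781 µA

Combine the parallel branches: R_p = (1/7.98 + 1/2.23 + 1/27.7)⁻¹ = 1.640 MΩ.
V_A by voltage divider: V_A = 3.08 × 1.640/(1.26 + 1.640) = 1.742 V.
Branch current I = V_A/R2 = 1.742/2.23 = 0.7810 µA.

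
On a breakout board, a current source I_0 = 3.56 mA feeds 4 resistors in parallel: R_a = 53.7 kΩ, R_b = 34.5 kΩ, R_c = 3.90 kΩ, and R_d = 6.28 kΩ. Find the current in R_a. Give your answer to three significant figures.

ΣG = 1/53.7 + 1/34.5 + 1/3.90 + 1/6.28 = 0.4633.
R_a takes the fraction G_k/ΣG = 0.01862/0.4633 = 0.04020, so I = 3.56 × 0.04020 = 0.1431 mA.

I ≈ 0.143 mA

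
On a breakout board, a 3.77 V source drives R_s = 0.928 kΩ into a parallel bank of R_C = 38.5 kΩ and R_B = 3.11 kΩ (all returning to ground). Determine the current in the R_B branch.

I ≈ 0.917 mA

Equivalent of the parallel group: R_p = 2.878 kΩ.
V_A by voltage divider: V_A = 3.77 × 2.878/(0.928 + 2.878) = 2.851 V.
Branch current I = V_A/R_B = 2.851/3.11 = 0.9166 mA.
(Check via current divider: I_total = 0.9907 mA; share G_k/ΣG = 0.9253 → same result.)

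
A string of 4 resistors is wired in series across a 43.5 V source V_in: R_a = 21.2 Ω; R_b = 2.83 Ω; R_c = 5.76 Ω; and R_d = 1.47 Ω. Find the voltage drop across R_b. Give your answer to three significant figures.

V ≈ 3.94 V

Total series resistance ΣR = 21.2 + 2.83 + 5.76 + 1.47 = 31.26 Ω.
Voltage divider: V = V_in · (2.830 / 31.26) = 43.5 × 0.09053 = 3.938 V.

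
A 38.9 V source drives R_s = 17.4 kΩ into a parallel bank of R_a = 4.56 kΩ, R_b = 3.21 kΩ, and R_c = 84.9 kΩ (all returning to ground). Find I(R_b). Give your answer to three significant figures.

Combine the parallel branches: R_p = (1/4.56 + 1/3.21 + 1/84.9)⁻¹ = 1.843 kΩ.
Node voltage V_A = V_DC · R_p/(R_s + R_p) = 38.9 × 0.09577 = 3.726 V.
I(R_b) = V_A / R_b = 3.726/3.21 = 1.161 mA.

I ≈ 1.16 mA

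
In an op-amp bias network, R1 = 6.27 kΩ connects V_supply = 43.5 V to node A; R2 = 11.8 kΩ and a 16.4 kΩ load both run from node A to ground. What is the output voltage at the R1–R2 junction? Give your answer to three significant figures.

R2 ‖ R_L = (11.8 × 16.4)/(11.8 + 16.4) = 6.862 kΩ.
Now apply the divider: V_out = 43.5 × 0.5226 = 22.73 V.

V_out ≈ 22.7 V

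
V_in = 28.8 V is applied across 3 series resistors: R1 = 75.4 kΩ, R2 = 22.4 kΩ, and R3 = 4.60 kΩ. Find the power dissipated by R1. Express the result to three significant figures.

ΣR = 102.4 kΩ → I = 28.8/102.4 = 0.2812 mA.
P = I²R = 0.07910 × 75.4 = 5.964 mW.

P ≈ 5.96 mW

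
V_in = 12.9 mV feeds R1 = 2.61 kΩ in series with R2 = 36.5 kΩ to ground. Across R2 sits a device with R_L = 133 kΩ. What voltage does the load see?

V_out ≈ 11.8 mV

First combine the lower leg with the load: R2 ‖ R_L = 28.64 kΩ.
Voltage divider with the loaded lower leg: V_out = 12.9 × 28.64/(2.61 + 28.64) = 12.9 × 0.9165 = 11.82 mV.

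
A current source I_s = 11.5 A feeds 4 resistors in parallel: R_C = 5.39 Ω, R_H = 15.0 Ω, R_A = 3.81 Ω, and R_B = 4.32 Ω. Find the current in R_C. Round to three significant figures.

I ≈ 2.86 A

ΣG = 1/5.39 + 1/15.0 + 1/3.81 + 1/4.32 = 0.7461.
R_C takes the fraction G_k/ΣG = 0.1855/0.7461 = 0.2487, so I = 11.5 × 0.2487 = 2.859 A.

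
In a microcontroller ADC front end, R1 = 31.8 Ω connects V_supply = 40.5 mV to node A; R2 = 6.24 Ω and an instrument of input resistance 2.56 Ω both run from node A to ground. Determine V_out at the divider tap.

R2 ‖ R_L = (6.24 × 2.56)/(6.24 + 2.56) = 1.815 Ω.
Now apply the divider: V_out = 40.5 × 0.05400 = 2.187 mV.
(Unloaded it would be 6.64 mV; the load pulls it down.)

V_out ≈ 2.19 mV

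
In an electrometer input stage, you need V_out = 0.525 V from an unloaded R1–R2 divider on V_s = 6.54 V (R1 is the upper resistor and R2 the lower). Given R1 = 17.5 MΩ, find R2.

The divider ratio is R2/(R1+R2) = 0.525/6.54 = 0.08028.
So R2 = R1 · V_out/(V_s − V_out) = 17.5 × 0.525/(6.54 − 0.525) = 17.5 × 0.08728 = 1.527 MΩ.

R2 ≈ 1.53 MΩ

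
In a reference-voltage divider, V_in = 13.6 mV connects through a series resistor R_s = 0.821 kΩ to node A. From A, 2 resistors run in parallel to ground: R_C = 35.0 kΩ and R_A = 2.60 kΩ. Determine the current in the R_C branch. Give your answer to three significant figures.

Equivalent of the parallel group: R_p = 2.420 kΩ.
Node voltage V_A = V_in · R_p/(R_s + R_p) = 13.6 × 0.7467 = 10.16 mV.
Branch current I = V_A/R_C = 10.16/35.0 = 0.2901 µA.
(Check via current divider: I_total = 4.196 µA; share G_k/ΣG = 0.06915 → same result.)

I ≈ 0.290 µA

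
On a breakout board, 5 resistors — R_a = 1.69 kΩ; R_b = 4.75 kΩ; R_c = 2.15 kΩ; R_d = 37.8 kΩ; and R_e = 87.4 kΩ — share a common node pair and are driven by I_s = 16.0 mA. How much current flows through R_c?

Conductances: ΣG = 1/1.69 + 1/4.75 + 1/2.15 + 1/37.8 + 1/87.4 = 1.305 (1/kΩ).
Current divider: I(R_c) = I_s · G_k/ΣG = 16.0 × (0.4651/1.305) = 16.0 × 0.3563 = 5.701 mA.

I ≈ 5.70 mA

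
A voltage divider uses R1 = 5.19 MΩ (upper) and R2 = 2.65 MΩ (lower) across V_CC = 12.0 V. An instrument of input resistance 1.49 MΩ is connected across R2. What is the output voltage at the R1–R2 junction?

V_out ≈ 1.86 V

The load sits in parallel with R2, giving an effective lower resistance R2' = R2·R_L/(R2+R_L) = 0.9537 MΩ.
Voltage divider with the loaded lower leg: V_out = 12.0 × 0.9537/(5.19 + 0.9537) = 12.0 × 0.1552 = 1.863 V.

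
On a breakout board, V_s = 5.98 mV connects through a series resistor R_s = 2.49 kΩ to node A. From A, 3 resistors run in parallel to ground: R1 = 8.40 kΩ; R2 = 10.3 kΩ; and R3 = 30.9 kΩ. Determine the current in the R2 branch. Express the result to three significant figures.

Combine the parallel branches: R_p = (1/8.40 + 1/10.3 + 1/30.9)⁻¹ = 4.024 kΩ.
Node voltage V_A = V_s · R_p/(R_s + R_p) = 5.98 × 0.6178 = 3.694 mV.
Branch current I = V_A/R2 = 3.694/10.3 = 0.3587 µA.

I ≈ 0.359 µA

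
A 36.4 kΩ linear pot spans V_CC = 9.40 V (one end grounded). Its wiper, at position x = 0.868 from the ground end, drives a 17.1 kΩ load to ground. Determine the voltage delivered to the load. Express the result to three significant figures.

V_out ≈ 6.56 V

Lower segment x·R_p = 31.60 kΩ; upper segment (1−x)·R_p = 4.805 kΩ.
Lower segment in parallel with the load: 31.60 ‖ 17.1 = 11.10 kΩ.
V_out = 9.40 × 11.10/(4.805 + 11.10) = 6.559 V.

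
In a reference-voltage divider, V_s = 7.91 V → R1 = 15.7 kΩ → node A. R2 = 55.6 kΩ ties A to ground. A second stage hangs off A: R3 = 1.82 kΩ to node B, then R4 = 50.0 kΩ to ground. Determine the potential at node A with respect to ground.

V_A ≈ 4.99 V

Node A sees R2 in parallel with the series input of stage 2, R3 + R4 = 51.82 kΩ.
Effective lower resistance at A: R2 ‖ 51.82 = 26.82 kΩ.
First divider: V_A = V_s · 26.82/(15.7 + 26.82) = 4.989 V.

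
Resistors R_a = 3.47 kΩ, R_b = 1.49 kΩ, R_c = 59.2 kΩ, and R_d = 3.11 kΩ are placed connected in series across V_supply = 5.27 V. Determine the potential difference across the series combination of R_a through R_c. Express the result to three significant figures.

V ≈ 5.03 V

ΣR = 3.47 + 1.49 + 59.2 + 3.11 = 67.27 kΩ.
R_{R_a..R_c} = 3.47 + 1.49 + 59.2 = 64.16 kΩ.
By the voltage-divider rule, V = 5.27 × 64.16/67.27 = 5.026 V.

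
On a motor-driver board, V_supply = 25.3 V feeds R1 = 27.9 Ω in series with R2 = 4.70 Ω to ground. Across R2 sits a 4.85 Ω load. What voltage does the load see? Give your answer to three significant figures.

First combine the lower leg with the load: R2 ‖ R_L = 2.387 Ω.
Voltage divider with the loaded lower leg: V_out = 25.3 × 2.387/(27.9 + 2.387) = 25.3 × 0.07881 = 1.994 V.

V_out ≈ 1.99 V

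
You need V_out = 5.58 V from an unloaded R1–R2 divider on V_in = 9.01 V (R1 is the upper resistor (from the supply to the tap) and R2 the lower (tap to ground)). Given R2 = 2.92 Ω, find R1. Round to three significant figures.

Required fraction k = V_out/V_in = 0.6193.
Rearranging, R1 = R2·(1−k)/k = 2.92 × 0.6147 = 1.795 Ω.

R1 ≈ 1.79 Ω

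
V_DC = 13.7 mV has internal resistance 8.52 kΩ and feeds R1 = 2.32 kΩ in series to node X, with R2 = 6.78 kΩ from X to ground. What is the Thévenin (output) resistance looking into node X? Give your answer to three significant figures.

R_th ≈ 4.17 kΩ

R1' = 8.52 + 2.32 = 10.84 kΩ (source resistance + R1).
Zeroing V_DC shorts the top of R1' to ground, so R_th = R1' ‖ R2 = 4.171 kΩ.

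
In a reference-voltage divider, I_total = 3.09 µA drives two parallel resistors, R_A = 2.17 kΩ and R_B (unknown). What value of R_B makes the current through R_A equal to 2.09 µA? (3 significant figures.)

R_B ≈ 4.54 kΩ

The fraction through R_A equals R_B/(R_A+R_B).
2.09/3.09 = R_B/(R_A + R_B) → R_B = R_A · (0.6764)/(1 − 0.6764) = 2.17 × 2.090 = 4.535 kΩ.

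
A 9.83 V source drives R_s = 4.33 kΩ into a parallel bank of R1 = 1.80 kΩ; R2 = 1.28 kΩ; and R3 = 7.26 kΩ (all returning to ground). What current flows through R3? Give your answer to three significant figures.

I ≈ 0.183 mA

Combine the parallel branches: R_p = (1/1.80 + 1/1.28 + 1/7.26)⁻¹ = 0.6782 kΩ.
V_A = 9.83 × 0.6782/5.008 = 1.331 V.
I(R3) = V_A / R3 = 1.331/7.26 = 0.1833 mA.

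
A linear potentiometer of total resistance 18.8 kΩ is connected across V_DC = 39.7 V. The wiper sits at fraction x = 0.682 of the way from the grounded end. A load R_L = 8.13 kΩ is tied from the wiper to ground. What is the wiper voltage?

V_out ≈ 18.0 V

Split the track: R_lower = x·R_p = 12.82 kΩ, R_upper = (1−x)·R_p = 5.978 kΩ.
Lower segment in parallel with the load: 12.82 ‖ 8.13 = 4.975 kΩ.
V_out = 39.7 × 4.975/(5.978 + 4.975) = 18.03 V.
(Unloaded: V_out = x·V_DC = 27.1 V.)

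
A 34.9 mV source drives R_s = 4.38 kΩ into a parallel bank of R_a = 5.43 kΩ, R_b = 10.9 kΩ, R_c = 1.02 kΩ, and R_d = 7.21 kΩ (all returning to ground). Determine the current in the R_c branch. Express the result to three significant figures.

I ≈ 4.81 µA

Equivalent of the parallel group: R_p = 0.7168 kΩ.
V_A by voltage divider: V_A = 34.9 × 0.7168/(4.38 + 0.7168) = 4.909 mV.
Branch current I = V_A/R_c = 4.909/1.02 = 4.812 µA.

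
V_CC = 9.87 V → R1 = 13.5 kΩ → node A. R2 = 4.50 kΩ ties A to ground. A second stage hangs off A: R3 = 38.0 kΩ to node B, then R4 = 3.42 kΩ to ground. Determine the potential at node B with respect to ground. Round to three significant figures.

Node A sees R2 in parallel with the series input of stage 2, R3 + R4 = 41.42 kΩ.
R2 ‖ (R3+R4) = 4.059 kΩ.
First divider: V_A = V_CC · 4.059/(13.5 + 4.059) = 2.282 V.
Stage 2 is unloaded, so V_B = V_A · R4/(R3+R4) = 2.282 × 3.42/41.42 = 0.1884 V.

V_B ≈ 0.188 V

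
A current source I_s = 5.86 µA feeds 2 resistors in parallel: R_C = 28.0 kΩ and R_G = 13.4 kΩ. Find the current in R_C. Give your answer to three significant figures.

I ≈ 1.90 µA

Two-branch current divider: I_k = I_s · R_other/(R_1 + R_2).
So I = 5.86 × 13.4/41.40 = 1.897 µA.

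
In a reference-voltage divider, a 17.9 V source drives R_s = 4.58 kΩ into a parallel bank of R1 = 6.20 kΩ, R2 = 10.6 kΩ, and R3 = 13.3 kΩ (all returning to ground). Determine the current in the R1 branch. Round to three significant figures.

Equivalent of the parallel group: R_p = 3.023 kΩ.
V_A by voltage divider: V_A = 17.9 × 3.023/(4.58 + 3.023) = 7.117 V.
Branch current I = V_A/R1 = 7.117/6.20 = 1.148 mA.
(Check via current divider: I_total = 2.354 mA; share G_k/ΣG = 0.4876 → same result.)

I ≈ 1.15 mA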